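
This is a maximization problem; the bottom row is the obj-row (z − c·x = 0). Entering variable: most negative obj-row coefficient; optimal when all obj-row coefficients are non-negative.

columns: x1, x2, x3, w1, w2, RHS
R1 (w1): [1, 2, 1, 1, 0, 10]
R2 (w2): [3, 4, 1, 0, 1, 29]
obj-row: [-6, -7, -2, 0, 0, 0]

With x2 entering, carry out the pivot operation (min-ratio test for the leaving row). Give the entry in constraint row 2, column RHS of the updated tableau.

9

Ratio test on column x2 — row 1: 10/2 = 5; row 2: 29/4 = 29/4. Minimum is 5 at row 1 (w1 leaves); pivot element 2.
Divide row 1 by 2; eliminate column x2 from the other rows.
Row 2 update in column RHS: 29 − 4·5 = 9.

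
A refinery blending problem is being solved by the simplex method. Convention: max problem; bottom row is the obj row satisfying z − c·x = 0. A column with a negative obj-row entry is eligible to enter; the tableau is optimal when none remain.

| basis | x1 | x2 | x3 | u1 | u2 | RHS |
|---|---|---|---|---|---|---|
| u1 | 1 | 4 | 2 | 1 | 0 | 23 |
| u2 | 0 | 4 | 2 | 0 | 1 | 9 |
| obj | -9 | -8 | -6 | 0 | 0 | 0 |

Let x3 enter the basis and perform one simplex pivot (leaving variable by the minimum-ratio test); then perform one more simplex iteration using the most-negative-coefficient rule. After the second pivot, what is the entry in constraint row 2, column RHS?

Ratio test on column x3 — row 1: 23/2 = 23/2; row 2: 9/2 = 9/2. Minimum is 9/2 at row 2 (u2 leaves); pivot element 2.
Divide row 2 by 2; eliminate column x3 from the other rows.
Second iteration: most negative obj-row entry is -9 in column x1, so x1 enters.
Ratio test on column x1 — row 1: 14/1 = 14; row 2: entry 0 ≤ 0. Minimum is 14 at row 1 (u1 leaves); pivot element 1.
Divide row 1 by 1; eliminate column x1 from the other rows.
After both pivots, the entry at constraint row 2, column RHS is 9/2.

9/2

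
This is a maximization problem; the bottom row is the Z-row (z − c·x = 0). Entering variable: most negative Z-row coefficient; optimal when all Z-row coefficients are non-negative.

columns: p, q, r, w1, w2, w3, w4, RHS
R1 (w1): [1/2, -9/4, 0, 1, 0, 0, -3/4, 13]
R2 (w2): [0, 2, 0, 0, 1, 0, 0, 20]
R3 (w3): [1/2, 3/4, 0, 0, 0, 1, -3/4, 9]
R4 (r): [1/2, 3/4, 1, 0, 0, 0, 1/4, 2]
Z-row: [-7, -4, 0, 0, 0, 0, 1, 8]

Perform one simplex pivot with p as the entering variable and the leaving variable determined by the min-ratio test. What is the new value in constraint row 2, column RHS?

20

Ratio test on column p — row 1: 13/(1/2) = 26; row 2: entry 0 ≤ 0; row 3: 9/(1/2) = 18; row 4: 2/(1/2) = 4. Minimum is 4 at row 4 (r leaves); pivot element 1/2.
Divide row 4 by 1/2; eliminate column p from the other rows.
Row 2 update in column RHS: 20 − 0·4 = 20.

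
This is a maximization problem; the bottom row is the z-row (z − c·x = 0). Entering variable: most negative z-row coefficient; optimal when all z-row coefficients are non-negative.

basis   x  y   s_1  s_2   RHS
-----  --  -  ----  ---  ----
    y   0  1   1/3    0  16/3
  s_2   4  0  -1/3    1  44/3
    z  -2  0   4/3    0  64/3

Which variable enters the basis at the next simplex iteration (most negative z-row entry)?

Negative z-row entries: x: -2.
The most negative is -2 in column x, so x enters.

x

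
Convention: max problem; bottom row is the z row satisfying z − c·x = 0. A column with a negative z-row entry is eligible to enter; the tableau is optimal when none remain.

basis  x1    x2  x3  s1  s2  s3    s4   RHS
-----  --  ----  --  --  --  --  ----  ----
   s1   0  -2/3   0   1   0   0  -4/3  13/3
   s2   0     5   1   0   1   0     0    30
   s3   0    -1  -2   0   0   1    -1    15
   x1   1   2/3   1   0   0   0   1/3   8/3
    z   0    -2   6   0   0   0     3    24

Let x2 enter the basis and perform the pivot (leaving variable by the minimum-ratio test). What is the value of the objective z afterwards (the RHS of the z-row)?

32

Ratio test on column x2 — row 1: entry -2/3 ≤ 0; row 2: 30/5 = 6; row 3: entry -1 ≤ 0; row 4: (8/3)/(2/3) = 4. Minimum is 4 at row 4 (x1 leaves); pivot element 2/3.
Pivot on row 4; the z-row RHS becomes 24 − (-2)·4 = 32.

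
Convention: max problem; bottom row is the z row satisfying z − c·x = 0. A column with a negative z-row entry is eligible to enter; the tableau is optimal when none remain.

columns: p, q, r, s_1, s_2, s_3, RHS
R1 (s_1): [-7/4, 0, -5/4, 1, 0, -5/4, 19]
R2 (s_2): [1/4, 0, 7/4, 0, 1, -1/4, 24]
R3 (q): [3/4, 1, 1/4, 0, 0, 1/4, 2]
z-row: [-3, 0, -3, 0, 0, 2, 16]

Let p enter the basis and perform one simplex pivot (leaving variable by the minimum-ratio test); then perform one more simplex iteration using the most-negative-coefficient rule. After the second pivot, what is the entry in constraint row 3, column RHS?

Ratio test on column p — row 1: entry -7/4 ≤ 0; row 2: 24/(1/4) = 96; row 3: 2/(3/4) = 8/3. Minimum is 8/3 at row 3 (q leaves); pivot element 3/4.
Divide row 3 by 3/4; eliminate column p from the other rows.
Second iteration: most negative z-row entry is -2 in column r, so r enters.
Ratio test on column r — row 1: entry -2/3 ≤ 0; row 2: (70/3)/(5/3) = 14; row 3: (8/3)/(1/3) = 8. Minimum is 8 at row 3 (p leaves); pivot element 1/3.
Divide row 3 by 1/3; eliminate column r from the other rows.
After both pivots, the entry at constraint row 3, column RHS is 8.

8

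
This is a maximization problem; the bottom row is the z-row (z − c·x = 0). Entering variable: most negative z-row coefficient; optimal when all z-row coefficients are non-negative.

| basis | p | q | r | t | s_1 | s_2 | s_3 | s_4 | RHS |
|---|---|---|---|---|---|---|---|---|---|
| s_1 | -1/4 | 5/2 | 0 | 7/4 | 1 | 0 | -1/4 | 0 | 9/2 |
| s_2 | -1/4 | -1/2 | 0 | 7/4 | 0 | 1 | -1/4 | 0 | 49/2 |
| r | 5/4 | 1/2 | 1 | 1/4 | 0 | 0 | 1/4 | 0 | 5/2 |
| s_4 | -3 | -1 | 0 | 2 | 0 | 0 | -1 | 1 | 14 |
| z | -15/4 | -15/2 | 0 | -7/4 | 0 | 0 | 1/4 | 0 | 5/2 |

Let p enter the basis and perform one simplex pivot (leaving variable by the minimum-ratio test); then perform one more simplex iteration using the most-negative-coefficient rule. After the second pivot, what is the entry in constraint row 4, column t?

32/13

Ratio test on column p — row 1: entry -1/4 ≤ 0; row 2: entry -1/4 ≤ 0; row 3: (5/2)/(5/4) = 2; row 4: entry -3 ≤ 0. Minimum is 2 at row 3 (r leaves); pivot element 5/4.
Divide row 3 by 5/4; eliminate column p from the other rows.
Second iteration: most negative z-row entry is -6 in column q, so q enters.
Ratio test on column q — row 1: 5/(13/5) = 25/13; row 2: entry -2/5 ≤ 0; row 3: 2/(2/5) = 5; row 4: 20/(1/5) = 100. Minimum is 25/13 at row 1 (s_1 leaves); pivot element 13/5.
Divide row 1 by 13/5; eliminate column q from the other rows.
After both pivots, the entry at constraint row 4, column t is 32/13.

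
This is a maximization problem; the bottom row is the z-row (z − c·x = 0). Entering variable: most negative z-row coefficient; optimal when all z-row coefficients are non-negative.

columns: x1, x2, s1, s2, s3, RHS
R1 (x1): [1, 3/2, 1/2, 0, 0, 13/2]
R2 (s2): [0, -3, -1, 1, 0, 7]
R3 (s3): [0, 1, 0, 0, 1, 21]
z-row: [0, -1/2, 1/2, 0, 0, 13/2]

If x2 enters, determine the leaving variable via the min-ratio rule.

x1

Column x2 entries and ratios — x1: (13/2)/(3/2) = 13/3; s2: -3 ≤ 0, skip; s3: 21/1 = 21.
Smallest ratio is 13/3 in the row of x1, so x1 leaves.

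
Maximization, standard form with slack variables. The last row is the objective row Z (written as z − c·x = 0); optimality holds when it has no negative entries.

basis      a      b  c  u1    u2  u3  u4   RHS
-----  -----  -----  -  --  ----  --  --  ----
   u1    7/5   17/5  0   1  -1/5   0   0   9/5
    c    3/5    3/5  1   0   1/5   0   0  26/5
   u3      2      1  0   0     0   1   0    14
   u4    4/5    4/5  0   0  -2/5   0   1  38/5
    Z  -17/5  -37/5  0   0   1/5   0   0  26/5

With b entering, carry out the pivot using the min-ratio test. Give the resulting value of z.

155/17

Ratio test on column b — row 1: (9/5)/(17/5) = 9/17; row 2: (26/5)/(3/5) = 26/3; row 3: 14/1 = 14; row 4: (38/5)/(4/5) = 19/2. Minimum is 9/17 at row 1 (u1 leaves); pivot element 17/5.
Pivot on row 1; the Z-row RHS becomes 26/5 − (-37/5)·(9/17) = 155/17.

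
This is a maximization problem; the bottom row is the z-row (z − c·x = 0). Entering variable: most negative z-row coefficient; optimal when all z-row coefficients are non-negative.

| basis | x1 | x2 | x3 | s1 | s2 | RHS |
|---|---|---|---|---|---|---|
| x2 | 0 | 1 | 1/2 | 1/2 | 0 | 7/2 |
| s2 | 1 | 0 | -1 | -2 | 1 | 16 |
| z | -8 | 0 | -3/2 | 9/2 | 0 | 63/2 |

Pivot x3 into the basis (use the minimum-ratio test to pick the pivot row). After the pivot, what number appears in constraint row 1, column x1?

0

Ratio test on column x3 — row 1: (7/2)/(1/2) = 7; row 2: entry -1 ≤ 0. Minimum is 7 at row 1 (x2 leaves); pivot element 1/2.
Divide row 1 by 1/2; eliminate column x3 from the other rows.
In the new row 1, the x1 entry is the old entry divided by the pivot: 0/(1/2) = 0.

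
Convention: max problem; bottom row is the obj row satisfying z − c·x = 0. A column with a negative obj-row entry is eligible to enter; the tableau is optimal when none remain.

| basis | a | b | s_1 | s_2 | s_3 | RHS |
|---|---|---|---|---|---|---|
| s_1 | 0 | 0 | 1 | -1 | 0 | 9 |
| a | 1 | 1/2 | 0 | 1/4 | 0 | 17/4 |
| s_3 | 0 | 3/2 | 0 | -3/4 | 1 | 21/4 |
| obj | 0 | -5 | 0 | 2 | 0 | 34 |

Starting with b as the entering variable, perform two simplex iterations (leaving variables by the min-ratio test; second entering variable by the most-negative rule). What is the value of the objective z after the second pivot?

Ratio test on column b — row 1: entry 0 ≤ 0; row 2: (17/4)/(1/2) = 17/2; row 3: (21/4)/(3/2) = 7/2. Minimum is 7/2 at row 3 (s_3 leaves); pivot element 3/2.
Pivot on row 3; the obj-row RHS becomes 34 − (-5)·(7/2) = 103/2.
Next entering variable (most negative obj-row entry -1/2): s_2.
Ratio test on column s_2 — row 1: entry -1 ≤ 0; row 2: (5/2)/(1/2) = 5; row 3: entry -1/2 ≤ 0. Minimum is 5 at row 2 (a leaves); pivot element 1/2.
After the second pivot the obj-row RHS is 103/2 − (-1/2)·5 = 54.

54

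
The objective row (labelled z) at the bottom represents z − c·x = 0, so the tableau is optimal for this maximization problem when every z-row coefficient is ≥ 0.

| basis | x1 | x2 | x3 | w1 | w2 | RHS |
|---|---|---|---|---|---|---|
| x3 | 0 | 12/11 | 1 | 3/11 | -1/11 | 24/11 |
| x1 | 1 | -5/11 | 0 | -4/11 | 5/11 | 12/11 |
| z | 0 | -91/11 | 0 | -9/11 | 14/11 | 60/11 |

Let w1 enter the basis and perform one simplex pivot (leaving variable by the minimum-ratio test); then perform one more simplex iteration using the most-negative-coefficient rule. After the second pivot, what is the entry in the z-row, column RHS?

22

Ratio test on column w1 — row 1: (24/11)/(3/11) = 8; row 2: entry -4/11 ≤ 0. Minimum is 8 at row 1 (x3 leaves); pivot element 3/11.
Divide row 1 by 3/11; eliminate column w1 from the other rows.
Second iteration: most negative z-row entry is -5 in column x2, so x2 enters.
Ratio test on column x2 — row 1: 8/4 = 2; row 2: 4/1 = 4. Minimum is 2 at row 1 (w1 leaves); pivot element 4.
Divide row 1 by 4; eliminate column x2 from the other rows.
After both pivots, the entry at the z-row, column RHS is 22.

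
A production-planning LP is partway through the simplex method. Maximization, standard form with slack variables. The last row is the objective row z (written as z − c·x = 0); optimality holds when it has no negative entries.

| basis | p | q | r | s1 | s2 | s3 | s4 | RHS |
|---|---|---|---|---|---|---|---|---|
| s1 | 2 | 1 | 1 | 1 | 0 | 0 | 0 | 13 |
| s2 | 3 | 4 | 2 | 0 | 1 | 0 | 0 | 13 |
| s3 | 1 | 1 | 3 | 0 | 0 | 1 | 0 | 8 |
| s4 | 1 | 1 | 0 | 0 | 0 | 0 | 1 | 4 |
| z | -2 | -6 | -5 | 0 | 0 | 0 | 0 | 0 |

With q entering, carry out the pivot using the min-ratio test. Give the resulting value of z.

39/2

Ratio test on column q — row 1: 13/1 = 13; row 2: 13/4 = 13/4; row 3: 8/1 = 8; row 4: 4/1 = 4. Minimum is 13/4 at row 2 (s2 leaves); pivot element 4.
Pivot on row 2; the z-row RHS becomes 0 − (-6)·(13/4) = 39/2.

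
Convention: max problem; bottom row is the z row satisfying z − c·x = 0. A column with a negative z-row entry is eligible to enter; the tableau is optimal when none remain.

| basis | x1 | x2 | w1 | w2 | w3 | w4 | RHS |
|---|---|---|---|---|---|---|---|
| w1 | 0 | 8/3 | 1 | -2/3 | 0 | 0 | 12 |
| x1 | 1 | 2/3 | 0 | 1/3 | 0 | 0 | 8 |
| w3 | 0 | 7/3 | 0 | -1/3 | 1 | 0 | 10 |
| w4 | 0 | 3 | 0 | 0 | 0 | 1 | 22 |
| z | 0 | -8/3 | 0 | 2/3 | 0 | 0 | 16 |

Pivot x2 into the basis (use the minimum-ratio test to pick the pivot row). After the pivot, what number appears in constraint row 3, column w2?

-1/7

Ratio test on column x2 — row 1: 12/(8/3) = 9/2; row 2: 8/(2/3) = 12; row 3: 10/(7/3) = 30/7; row 4: 22/3 = 22/3. Minimum is 30/7 at row 3 (w3 leaves); pivot element 7/3.
Divide row 3 by 7/3; eliminate column x2 from the other rows.
In the new row 3, the w2 entry is the old entry divided by the pivot: (-1/3)/(7/3) = -1/7.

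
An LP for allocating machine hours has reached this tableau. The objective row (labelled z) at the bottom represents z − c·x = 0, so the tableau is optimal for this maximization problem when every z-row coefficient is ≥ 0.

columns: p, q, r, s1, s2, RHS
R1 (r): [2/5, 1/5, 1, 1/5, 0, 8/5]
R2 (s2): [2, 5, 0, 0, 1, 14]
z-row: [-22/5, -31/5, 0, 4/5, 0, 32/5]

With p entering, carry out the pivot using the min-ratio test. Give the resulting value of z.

Ratio test on column p — row 1: (8/5)/(2/5) = 4; row 2: 14/2 = 7. Minimum is 4 at row 1 (r leaves); pivot element 2/5.
Pivot on row 1; the z-row RHS becomes 32/5 − (-22/5)·4 = 24.

24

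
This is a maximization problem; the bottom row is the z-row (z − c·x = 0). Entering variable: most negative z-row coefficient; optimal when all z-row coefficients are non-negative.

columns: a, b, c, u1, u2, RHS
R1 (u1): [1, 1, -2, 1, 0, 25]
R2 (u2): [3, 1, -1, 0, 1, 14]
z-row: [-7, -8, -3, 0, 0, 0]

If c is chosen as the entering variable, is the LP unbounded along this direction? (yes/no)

Every constraint-row entry in column c is ≤ 0, so increasing c is unbounded.

yes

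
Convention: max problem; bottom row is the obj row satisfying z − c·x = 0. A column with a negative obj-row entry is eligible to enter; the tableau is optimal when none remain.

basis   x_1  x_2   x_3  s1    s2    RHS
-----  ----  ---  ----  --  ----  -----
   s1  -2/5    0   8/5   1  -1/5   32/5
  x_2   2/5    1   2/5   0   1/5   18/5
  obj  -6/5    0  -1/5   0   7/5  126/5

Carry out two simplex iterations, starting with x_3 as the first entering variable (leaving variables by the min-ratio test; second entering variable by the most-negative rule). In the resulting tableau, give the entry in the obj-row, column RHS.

Ratio test on column x_3 — row 1: (32/5)/(8/5) = 4; row 2: (18/5)/(2/5) = 9. Minimum is 4 at row 1 (s1 leaves); pivot element 8/5.
Divide row 1 by 8/5; eliminate column x_3 from the other rows.
Second iteration: most negative obj-row entry is -5/4 in column x_1, so x_1 enters.
Ratio test on column x_1 — row 1: entry -1/4 ≤ 0; row 2: 2/(1/2) = 4. Minimum is 4 at row 2 (x_2 leaves); pivot element 1/2.
Divide row 2 by 1/2; eliminate column x_1 from the other rows.
After both pivots, the entry at the obj-row, column RHS is 31.

31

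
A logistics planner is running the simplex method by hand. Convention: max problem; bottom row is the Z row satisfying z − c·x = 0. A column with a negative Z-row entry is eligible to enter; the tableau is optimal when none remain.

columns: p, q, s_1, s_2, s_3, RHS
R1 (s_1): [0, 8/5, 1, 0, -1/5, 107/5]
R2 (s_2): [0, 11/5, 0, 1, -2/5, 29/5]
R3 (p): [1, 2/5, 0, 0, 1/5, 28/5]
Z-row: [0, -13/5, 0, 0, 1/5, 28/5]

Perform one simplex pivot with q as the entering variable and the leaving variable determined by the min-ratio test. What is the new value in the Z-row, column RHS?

137/11

Ratio test on column q — row 1: (107/5)/(8/5) = 107/8; row 2: (29/5)/(11/5) = 29/11; row 3: (28/5)/(2/5) = 14. Minimum is 29/11 at row 2 (s_2 leaves); pivot element 11/5.
Divide row 2 by 11/5; eliminate column q from the other rows.
Z-row update in column RHS: 28/5 − (-13/5)·(29/11) = 137/11.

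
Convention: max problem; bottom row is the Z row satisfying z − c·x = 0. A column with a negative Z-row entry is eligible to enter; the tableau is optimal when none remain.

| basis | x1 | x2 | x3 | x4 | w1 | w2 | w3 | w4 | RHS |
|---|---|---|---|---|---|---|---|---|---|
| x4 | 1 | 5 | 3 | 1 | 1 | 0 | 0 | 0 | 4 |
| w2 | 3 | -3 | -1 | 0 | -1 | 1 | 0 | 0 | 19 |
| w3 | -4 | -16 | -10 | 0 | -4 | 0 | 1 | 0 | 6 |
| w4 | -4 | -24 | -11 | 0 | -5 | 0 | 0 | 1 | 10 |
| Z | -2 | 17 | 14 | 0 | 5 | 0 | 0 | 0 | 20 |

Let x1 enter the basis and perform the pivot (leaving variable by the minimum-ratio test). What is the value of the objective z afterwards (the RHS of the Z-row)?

Ratio test on column x1 — row 1: 4/1 = 4; row 2: 19/3 = 19/3; row 3: entry -4 ≤ 0; row 4: entry -4 ≤ 0. Minimum is 4 at row 1 (x4 leaves); pivot element 1.
Pivot on row 1; the Z-row RHS becomes 20 − (-2)·4 = 28.

28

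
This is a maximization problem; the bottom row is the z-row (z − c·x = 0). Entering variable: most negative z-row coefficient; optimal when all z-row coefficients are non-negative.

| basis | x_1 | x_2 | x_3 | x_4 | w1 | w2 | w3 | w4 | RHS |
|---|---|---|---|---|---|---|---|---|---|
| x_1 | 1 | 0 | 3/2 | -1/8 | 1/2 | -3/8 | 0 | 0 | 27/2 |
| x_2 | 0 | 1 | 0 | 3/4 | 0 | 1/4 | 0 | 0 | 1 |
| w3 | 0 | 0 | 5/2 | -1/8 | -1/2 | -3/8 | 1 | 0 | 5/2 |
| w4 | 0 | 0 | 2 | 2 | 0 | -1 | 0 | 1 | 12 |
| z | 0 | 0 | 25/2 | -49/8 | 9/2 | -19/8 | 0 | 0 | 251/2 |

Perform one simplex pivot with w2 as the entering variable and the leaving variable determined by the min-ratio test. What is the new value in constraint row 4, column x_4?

5

Ratio test on column w2 — row 1: entry -3/8 ≤ 0; row 2: 1/(1/4) = 4; row 3: entry -3/8 ≤ 0; row 4: entry -1 ≤ 0. Minimum is 4 at row 2 (x_2 leaves); pivot element 1/4.
Divide row 2 by 1/4; eliminate column w2 from the other rows.
Row 4 update in column x_4: 2 − (-1)·3 = 5.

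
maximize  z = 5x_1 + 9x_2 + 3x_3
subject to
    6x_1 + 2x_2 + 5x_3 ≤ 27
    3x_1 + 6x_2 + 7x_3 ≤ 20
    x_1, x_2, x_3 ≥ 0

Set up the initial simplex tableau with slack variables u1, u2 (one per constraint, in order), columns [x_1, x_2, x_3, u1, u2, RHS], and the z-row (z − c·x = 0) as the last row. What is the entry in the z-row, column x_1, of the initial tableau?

The z-row carries the negated objective coefficients: the x_1 entry is -5.

-5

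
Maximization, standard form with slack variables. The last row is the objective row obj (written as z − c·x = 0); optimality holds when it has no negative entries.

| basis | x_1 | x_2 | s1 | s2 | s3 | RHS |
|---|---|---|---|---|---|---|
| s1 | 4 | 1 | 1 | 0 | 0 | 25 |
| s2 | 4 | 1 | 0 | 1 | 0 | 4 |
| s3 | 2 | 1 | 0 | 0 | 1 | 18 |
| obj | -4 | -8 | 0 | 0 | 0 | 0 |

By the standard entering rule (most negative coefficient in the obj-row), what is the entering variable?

x_2

Negative obj-row entries: x_1: -4, x_2: -8.
The most negative is -8 in column x_2, so x_2 enters.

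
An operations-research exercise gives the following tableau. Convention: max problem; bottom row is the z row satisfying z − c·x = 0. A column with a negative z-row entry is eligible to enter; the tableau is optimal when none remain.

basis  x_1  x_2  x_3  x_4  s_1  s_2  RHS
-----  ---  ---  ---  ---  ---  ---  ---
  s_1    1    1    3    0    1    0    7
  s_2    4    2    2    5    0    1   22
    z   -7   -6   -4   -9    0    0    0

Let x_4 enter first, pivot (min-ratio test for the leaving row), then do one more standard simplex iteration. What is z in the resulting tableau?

Ratio test on column x_4 — row 1: entry 0 ≤ 0; row 2: 22/5 = 22/5. Minimum is 22/5 at row 2 (s_2 leaves); pivot element 5.
Pivot on row 2; the z-row RHS becomes 0 − (-9)·(22/5) = 198/5.
Next entering variable (most negative z-row entry -12/5): x_2.
Ratio test on column x_2 — row 1: 7/1 = 7; row 2: (22/5)/(2/5) = 11. Minimum is 7 at row 1 (s_1 leaves); pivot element 1.
After the second pivot the z-row RHS is 198/5 − (-12/5)·7 = 282/5.

282/5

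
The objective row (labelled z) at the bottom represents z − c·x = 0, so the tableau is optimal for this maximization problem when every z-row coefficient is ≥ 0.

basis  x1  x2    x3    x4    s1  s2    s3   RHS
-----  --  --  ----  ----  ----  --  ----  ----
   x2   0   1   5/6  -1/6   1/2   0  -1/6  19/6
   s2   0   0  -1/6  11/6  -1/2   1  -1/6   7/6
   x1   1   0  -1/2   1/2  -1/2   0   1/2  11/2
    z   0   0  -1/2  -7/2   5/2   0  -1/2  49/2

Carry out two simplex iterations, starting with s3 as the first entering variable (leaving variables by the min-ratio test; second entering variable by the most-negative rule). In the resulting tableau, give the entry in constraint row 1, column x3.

2/3

Ratio test on column s3 — row 1: entry -1/6 ≤ 0; row 2: entry -1/6 ≤ 0; row 3: (11/2)/(1/2) = 11. Minimum is 11 at row 3 (x1 leaves); pivot element 1/2.
Divide row 3 by 1/2; eliminate column s3 from the other rows.
Second iteration: most negative z-row entry is -3 in column x4, so x4 enters.
Ratio test on column x4 — row 1: entry 0 ≤ 0; row 2: 3/2 = 3/2; row 3: 11/1 = 11. Minimum is 3/2 at row 2 (s2 leaves); pivot element 2.
Divide row 2 by 2; eliminate column x4 from the other rows.
After both pivots, the entry at constraint row 1, column x3 is 2/3.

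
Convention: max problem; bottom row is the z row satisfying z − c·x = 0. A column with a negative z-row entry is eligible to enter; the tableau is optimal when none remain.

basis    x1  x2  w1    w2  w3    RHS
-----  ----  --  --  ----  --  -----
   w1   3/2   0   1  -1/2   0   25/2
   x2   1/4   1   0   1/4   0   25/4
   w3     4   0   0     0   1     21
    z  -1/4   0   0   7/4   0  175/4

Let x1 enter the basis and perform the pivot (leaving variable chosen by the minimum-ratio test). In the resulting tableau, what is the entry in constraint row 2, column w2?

1/4

Ratio test on column x1 — row 1: (25/2)/(3/2) = 25/3; row 2: (25/4)/(1/4) = 25; row 3: 21/4 = 21/4. Minimum is 21/4 at row 3 (w3 leaves); pivot element 4.
Divide row 3 by 4; eliminate column x1 from the other rows.
Row 2 update in column w2: 1/4 − (1/4)·0 = 1/4.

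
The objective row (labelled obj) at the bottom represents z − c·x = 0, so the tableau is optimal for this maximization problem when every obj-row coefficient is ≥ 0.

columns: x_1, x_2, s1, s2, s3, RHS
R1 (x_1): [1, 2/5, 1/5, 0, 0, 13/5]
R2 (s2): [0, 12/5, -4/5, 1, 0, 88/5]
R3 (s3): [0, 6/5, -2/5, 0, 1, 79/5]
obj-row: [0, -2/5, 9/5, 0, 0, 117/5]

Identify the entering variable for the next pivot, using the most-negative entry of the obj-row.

x_2

Negative obj-row entries: x_2: -2/5.
The most negative is -2/5 in column x_2, so x_2 enters.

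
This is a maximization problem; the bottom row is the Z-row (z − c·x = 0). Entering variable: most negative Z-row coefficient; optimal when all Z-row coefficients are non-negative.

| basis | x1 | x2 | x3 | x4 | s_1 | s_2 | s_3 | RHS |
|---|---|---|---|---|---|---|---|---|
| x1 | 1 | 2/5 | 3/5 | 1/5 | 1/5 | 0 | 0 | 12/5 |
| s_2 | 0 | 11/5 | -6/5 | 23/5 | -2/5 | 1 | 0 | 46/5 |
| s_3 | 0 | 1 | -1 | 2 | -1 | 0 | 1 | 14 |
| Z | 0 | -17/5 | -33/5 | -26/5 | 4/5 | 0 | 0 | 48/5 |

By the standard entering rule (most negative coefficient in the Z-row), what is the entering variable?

Negative Z-row entries: x2: -17/5, x3: -33/5, x4: -26/5.
The most negative is -33/5 in column x3, so x3 enters.

x3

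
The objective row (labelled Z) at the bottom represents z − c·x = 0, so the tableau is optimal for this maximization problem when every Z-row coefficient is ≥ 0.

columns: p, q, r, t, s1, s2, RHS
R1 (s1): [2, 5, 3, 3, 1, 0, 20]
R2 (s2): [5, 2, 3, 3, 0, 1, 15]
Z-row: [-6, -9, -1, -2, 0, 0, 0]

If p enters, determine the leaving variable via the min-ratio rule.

s2

Column p entries and ratios — s1: 20/2 = 10; s2: 15/5 = 3.
Smallest ratio is 3 in the row of s2, so s2 leaves.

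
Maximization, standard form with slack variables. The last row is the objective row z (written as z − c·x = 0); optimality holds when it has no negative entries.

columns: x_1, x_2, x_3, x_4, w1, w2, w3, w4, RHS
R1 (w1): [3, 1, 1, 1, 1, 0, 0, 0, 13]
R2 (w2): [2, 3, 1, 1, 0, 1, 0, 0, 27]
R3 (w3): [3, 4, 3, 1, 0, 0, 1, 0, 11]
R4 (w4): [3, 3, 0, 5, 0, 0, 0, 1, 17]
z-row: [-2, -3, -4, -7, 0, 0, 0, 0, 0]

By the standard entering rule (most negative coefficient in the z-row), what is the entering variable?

Negative z-row entries: x_1: -2, x_2: -3, x_3: -4, x_4: -7.
The most negative is -7 in column x_4, so x_4 enters.

x_4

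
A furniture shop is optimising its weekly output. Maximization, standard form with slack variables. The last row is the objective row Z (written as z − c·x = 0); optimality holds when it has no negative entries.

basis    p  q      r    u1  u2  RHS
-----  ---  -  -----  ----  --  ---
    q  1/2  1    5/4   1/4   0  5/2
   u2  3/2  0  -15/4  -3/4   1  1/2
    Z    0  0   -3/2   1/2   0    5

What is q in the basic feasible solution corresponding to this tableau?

q is basic (row 1); its value is the RHS of that row, 5/2.

5/2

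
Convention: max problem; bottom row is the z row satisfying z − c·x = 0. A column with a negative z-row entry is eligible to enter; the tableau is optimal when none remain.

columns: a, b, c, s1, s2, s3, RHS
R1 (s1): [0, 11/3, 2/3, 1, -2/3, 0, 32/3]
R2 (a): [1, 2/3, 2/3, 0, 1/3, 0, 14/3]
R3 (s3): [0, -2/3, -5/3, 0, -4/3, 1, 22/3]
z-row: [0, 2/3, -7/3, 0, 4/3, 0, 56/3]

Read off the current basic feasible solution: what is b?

0

b is not in the basis, so in the current basic feasible solution b = 0.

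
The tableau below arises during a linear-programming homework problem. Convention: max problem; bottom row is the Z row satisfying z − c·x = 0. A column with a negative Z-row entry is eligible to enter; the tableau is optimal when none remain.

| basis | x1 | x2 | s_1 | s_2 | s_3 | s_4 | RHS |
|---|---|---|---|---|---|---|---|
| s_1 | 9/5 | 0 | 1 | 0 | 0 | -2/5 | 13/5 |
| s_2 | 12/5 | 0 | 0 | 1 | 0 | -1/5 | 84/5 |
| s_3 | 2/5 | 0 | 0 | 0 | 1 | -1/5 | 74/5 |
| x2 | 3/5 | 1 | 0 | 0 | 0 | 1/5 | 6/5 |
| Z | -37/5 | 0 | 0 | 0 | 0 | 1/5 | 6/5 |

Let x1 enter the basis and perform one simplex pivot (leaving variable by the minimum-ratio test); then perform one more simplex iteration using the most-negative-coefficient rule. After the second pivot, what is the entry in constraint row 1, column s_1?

1/3

Ratio test on column x1 — row 1: (13/5)/(9/5) = 13/9; row 2: (84/5)/(12/5) = 7; row 3: (74/5)/(2/5) = 37; row 4: (6/5)/(3/5) = 2. Minimum is 13/9 at row 1 (s_1 leaves); pivot element 9/5.
Divide row 1 by 9/5; eliminate column x1 from the other rows.
Second iteration: most negative Z-row entry is -13/9 in column s_4, so s_4 enters.
Ratio test on column s_4 — row 1: entry -2/9 ≤ 0; row 2: (40/3)/(1/3) = 40; row 3: entry -1/9 ≤ 0; row 4: (1/3)/(1/3) = 1. Minimum is 1 at row 4 (x2 leaves); pivot element 1/3.
Divide row 4 by 1/3; eliminate column s_4 from the other rows.
After both pivots, the entry at constraint row 1, column s_1 is 1/3.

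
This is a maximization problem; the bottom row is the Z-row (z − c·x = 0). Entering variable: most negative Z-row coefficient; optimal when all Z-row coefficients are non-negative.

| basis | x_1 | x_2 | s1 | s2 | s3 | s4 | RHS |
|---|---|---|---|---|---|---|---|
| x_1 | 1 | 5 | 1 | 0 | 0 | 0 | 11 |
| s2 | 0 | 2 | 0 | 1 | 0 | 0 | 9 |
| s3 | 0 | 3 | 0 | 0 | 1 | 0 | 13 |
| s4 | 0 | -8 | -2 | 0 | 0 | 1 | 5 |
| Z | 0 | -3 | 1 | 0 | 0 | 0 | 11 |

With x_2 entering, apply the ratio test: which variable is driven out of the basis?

Column x_2 entries and ratios — x_1: 11/5 = 11/5; s2: 9/2 = 9/2; s3: 13/3 = 13/3; s4: -8 ≤ 0, skip.
Smallest ratio is 11/5 in the row of x_1, so x_1 leaves.

x_1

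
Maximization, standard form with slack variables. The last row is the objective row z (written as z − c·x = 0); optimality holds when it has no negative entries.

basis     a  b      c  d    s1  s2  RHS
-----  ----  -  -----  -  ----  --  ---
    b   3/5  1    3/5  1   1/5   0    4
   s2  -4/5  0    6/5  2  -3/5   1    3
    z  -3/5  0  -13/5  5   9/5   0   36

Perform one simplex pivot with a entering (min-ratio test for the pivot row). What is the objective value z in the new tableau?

Ratio test on column a — row 1: 4/(3/5) = 20/3; row 2: entry -4/5 ≤ 0. Minimum is 20/3 at row 1 (b leaves); pivot element 3/5.
Pivot on row 1; the z-row RHS becomes 36 − (-3/5)·(20/3) = 40.

40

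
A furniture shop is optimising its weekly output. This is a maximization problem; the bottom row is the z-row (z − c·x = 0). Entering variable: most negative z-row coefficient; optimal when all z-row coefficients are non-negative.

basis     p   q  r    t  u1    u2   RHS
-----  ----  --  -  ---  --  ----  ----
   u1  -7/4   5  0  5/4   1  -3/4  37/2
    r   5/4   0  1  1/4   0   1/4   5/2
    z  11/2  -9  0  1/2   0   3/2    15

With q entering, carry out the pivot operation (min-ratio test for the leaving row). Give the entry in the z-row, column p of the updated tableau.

47/20

Ratio test on column q — row 1: (37/2)/5 = 37/10; row 2: entry 0 ≤ 0. Minimum is 37/10 at row 1 (u1 leaves); pivot element 5.
Divide row 1 by 5; eliminate column q from the other rows.
z-row update in column p: 11/2 − (-9)·(-7/20) = 47/20.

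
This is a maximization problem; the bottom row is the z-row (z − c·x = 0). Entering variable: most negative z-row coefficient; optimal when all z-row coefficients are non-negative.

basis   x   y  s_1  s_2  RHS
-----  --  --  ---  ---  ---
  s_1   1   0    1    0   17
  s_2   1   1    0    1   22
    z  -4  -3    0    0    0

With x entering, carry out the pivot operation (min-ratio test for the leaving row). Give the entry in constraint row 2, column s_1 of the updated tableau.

Ratio test on column x — row 1: 17/1 = 17; row 2: 22/1 = 22. Minimum is 17 at row 1 (s_1 leaves); pivot element 1.
Divide row 1 by 1; eliminate column x from the other rows.
Row 2 update in column s_1: 0 − 1·1 = -1.

-1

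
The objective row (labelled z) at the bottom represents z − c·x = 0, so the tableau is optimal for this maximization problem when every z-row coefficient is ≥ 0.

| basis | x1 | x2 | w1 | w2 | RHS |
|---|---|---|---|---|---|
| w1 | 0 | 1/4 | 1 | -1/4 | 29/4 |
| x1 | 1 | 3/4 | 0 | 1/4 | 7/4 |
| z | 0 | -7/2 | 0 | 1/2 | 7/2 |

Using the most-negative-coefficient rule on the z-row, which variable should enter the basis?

x2

Negative z-row entries: x2: -7/2.
The most negative is -7/2 in column x2, so x2 enters.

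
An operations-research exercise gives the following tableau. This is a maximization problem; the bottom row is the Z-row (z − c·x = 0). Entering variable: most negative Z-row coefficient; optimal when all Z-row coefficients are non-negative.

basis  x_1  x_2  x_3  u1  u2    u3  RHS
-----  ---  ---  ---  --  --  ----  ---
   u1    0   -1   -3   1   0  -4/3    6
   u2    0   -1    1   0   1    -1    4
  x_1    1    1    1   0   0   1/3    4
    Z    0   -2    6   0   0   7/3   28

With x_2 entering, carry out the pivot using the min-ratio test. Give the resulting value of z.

Ratio test on column x_2 — row 1: entry -1 ≤ 0; row 2: entry -1 ≤ 0; row 3: 4/1 = 4. Minimum is 4 at row 3 (x_1 leaves); pivot element 1.
Pivot on row 3; the Z-row RHS becomes 28 − (-2)·4 = 36.

36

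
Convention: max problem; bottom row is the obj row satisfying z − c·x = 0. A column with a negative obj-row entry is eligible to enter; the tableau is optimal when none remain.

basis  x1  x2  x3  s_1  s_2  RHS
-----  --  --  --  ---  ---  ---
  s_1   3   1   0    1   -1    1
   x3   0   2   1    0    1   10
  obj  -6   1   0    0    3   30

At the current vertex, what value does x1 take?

0

x1 is not in the basis, so in the current basic feasible solution x1 = 0.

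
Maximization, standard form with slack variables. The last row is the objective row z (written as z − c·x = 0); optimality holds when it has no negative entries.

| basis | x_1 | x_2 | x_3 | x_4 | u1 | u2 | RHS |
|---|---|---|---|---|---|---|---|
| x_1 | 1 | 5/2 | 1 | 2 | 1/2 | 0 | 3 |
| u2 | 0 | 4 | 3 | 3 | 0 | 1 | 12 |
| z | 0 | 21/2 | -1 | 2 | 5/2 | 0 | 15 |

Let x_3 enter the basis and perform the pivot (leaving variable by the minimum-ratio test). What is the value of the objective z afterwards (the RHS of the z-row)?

18

Ratio test on column x_3 — row 1: 3/1 = 3; row 2: 12/3 = 4. Minimum is 3 at row 1 (x_1 leaves); pivot element 1.
Pivot on row 1; the z-row RHS becomes 15 − (-1)·3 = 18.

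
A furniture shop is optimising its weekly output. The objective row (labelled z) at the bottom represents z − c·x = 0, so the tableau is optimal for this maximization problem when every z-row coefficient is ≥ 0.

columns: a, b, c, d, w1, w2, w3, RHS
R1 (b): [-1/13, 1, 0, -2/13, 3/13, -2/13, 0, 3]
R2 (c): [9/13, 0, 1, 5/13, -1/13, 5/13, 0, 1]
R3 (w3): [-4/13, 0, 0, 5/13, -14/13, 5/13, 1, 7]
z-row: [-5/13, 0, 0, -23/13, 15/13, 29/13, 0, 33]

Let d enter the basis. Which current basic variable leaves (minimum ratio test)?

c

Column d entries and ratios — b: -2/13 ≤ 0, skip; c: 1/(5/13) = 13/5; w3: 7/(5/13) = 91/5.
Smallest ratio is 13/5 in the row of c, so c leaves.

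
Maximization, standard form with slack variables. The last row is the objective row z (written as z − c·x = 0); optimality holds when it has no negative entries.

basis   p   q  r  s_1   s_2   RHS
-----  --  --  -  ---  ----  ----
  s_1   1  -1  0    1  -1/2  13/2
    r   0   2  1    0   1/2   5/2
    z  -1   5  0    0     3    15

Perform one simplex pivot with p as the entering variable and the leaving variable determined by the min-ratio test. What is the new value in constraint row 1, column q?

-1

Ratio test on column p — row 1: (13/2)/1 = 13/2; row 2: entry 0 ≤ 0. Minimum is 13/2 at row 1 (s_1 leaves); pivot element 1.
Divide row 1 by 1; eliminate column p from the other rows.
In the new row 1, the q entry is the old entry divided by the pivot: (-1)/1 = -1.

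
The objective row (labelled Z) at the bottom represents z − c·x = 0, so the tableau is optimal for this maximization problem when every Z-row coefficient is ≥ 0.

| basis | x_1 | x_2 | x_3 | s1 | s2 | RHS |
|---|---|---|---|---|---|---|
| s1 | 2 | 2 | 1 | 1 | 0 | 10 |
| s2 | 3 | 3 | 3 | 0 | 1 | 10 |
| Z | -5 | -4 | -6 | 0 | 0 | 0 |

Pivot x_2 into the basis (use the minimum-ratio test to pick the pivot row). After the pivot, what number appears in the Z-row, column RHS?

40/3

Ratio test on column x_2 — row 1: 10/2 = 5; row 2: 10/3 = 10/3. Minimum is 10/3 at row 2 (s2 leaves); pivot element 3.
Divide row 2 by 3; eliminate column x_2 from the other rows.
Z-row update in column RHS: 0 − (-4)·(10/3) = 40/3.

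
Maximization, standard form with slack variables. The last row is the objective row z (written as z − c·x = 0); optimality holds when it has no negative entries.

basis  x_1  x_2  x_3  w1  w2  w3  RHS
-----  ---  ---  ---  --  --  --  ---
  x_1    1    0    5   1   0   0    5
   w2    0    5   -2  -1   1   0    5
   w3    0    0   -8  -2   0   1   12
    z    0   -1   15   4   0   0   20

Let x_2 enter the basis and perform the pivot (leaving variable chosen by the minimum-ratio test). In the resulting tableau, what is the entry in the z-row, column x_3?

73/5

Ratio test on column x_2 — row 1: entry 0 ≤ 0; row 2: 5/5 = 1; row 3: entry 0 ≤ 0. Minimum is 1 at row 2 (w2 leaves); pivot element 5.
Divide row 2 by 5; eliminate column x_2 from the other rows.
z-row update in column x_3: 15 − (-1)·(-2/5) = 73/5.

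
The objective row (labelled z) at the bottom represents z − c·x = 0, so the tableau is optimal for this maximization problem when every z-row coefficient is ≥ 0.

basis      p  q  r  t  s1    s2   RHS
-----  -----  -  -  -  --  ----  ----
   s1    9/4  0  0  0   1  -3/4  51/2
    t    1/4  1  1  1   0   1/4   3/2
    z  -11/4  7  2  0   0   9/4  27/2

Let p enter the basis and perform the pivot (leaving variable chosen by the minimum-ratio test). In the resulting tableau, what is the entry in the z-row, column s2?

Ratio test on column p — row 1: (51/2)/(9/4) = 34/3; row 2: (3/2)/(1/4) = 6. Minimum is 6 at row 2 (t leaves); pivot element 1/4.
Divide row 2 by 1/4; eliminate column p from the other rows.
z-row update in column s2: 9/4 − (-11/4)·1 = 5.

5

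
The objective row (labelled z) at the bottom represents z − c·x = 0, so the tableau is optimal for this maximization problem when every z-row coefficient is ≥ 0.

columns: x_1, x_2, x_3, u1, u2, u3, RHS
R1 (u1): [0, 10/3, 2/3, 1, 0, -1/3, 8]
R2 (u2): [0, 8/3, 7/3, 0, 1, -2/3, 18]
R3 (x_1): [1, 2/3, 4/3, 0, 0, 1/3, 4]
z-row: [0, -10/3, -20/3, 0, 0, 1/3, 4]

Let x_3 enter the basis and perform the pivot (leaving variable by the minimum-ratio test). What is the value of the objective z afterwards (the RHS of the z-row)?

24

Ratio test on column x_3 — row 1: 8/(2/3) = 12; row 2: 18/(7/3) = 54/7; row 3: 4/(4/3) = 3. Minimum is 3 at row 3 (x_1 leaves); pivot element 4/3.
Pivot on row 3; the z-row RHS becomes 4 − (-20/3)·3 = 24.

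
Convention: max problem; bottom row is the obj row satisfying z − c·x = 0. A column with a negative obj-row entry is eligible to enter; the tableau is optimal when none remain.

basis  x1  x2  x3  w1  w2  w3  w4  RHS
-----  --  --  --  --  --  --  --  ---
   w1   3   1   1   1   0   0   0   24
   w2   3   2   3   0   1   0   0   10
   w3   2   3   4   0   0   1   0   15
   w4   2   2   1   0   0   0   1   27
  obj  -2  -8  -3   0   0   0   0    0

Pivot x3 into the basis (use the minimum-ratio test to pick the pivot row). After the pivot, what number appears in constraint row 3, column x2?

1/3

Ratio test on column x3 — row 1: 24/1 = 24; row 2: 10/3 = 10/3; row 3: 15/4 = 15/4; row 4: 27/1 = 27. Minimum is 10/3 at row 2 (w2 leaves); pivot element 3.
Divide row 2 by 3; eliminate column x3 from the other rows.
Row 3 update in column x2: 3 − 4·(2/3) = 1/3.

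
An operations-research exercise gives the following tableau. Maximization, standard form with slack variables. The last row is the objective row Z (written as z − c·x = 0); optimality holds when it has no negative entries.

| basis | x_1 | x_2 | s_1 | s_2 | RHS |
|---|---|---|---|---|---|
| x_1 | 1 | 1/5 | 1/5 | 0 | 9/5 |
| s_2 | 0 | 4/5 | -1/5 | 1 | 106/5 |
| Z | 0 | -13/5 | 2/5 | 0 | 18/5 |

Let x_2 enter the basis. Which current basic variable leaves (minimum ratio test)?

x_1

Column x_2 entries and ratios — x_1: (9/5)/(1/5) = 9; s_2: (106/5)/(4/5) = 53/2.
Smallest ratio is 9 in the row of x_1, so x_1 leaves.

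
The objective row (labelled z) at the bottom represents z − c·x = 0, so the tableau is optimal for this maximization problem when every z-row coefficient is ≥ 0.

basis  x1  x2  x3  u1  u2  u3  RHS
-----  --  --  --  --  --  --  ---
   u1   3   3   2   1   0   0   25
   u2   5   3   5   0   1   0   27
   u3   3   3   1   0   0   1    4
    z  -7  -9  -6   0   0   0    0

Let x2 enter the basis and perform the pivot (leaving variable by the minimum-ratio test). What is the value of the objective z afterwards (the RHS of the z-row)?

Ratio test on column x2 — row 1: 25/3 = 25/3; row 2: 27/3 = 9; row 3: 4/3 = 4/3. Minimum is 4/3 at row 3 (u3 leaves); pivot element 3.
Pivot on row 3; the z-row RHS becomes 0 − (-9)·(4/3) = 12.

12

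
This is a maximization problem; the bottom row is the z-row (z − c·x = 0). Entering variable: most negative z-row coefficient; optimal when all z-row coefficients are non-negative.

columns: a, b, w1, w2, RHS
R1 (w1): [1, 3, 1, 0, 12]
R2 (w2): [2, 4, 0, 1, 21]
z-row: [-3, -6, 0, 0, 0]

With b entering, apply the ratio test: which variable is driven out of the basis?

Column b entries and ratios — w1: 12/3 = 4; w2: 21/4 = 21/4.
Smallest ratio is 4 in the row of w1, so w1 leaves.

w1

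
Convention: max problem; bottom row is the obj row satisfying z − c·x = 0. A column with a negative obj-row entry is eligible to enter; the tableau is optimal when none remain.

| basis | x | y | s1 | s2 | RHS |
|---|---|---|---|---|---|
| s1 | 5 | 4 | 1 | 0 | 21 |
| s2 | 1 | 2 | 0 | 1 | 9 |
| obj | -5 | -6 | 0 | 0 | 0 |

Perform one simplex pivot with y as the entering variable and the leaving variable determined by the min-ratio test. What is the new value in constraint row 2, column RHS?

Ratio test on column y — row 1: 21/4 = 21/4; row 2: 9/2 = 9/2. Minimum is 9/2 at row 2 (s2 leaves); pivot element 2.
Divide row 2 by 2; eliminate column y from the other rows.
In the new row 2, the RHS entry is the old entry divided by the pivot: 9/2 = 9/2.

9/2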